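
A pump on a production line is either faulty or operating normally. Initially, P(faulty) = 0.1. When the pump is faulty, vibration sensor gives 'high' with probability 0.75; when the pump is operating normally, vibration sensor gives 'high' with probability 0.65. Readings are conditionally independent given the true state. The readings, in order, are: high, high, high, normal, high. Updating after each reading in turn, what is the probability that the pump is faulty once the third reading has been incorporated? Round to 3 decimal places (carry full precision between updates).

0.146

Each posterior becomes the prior for the next update.
After 'high': P(faulty) = 0.75·0.1000 / (0.75·0.1000 + 0.65·0.9000) ≈ 0.1136
After 'high': P(faulty) = 0.75·0.1136 / (0.75·0.1136 + 0.65·0.8864) ≈ 0.1289
After 'high': P(faulty) = 0.75·0.1289 / (0.75·0.1289 + 0.65·0.8711) ≈ 0.1458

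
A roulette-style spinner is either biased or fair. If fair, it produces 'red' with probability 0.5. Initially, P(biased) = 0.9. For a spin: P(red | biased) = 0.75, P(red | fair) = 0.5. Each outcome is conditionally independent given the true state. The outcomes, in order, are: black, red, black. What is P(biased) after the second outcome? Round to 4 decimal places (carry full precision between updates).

After 'black': P(biased) = 0.25·0.9000 / (0.25·0.9000 + 0.5·0.1000) ≈ 0.8182
After 'red': P(biased) = 0.75·0.8182 / (0.75·0.8182 + 0.5·0.1818) ≈ 0.8710

0.8710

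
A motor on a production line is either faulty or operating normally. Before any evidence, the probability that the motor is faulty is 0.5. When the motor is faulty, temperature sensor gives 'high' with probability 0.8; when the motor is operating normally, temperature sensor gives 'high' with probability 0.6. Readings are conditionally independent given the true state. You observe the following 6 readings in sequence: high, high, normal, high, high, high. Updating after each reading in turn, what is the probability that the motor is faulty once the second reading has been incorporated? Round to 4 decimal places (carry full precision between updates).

0.6400

Each posterior becomes the prior for the next update.
After 'high': P(faulty) = 0.8·0.5000 / (0.8·0.5000 + 0.6·0.5000) ≈ 0.5714
After 'high': P(faulty) = 0.8·0.5714 / (0.8·0.5714 + 0.6·0.4286) ≈ 0.6400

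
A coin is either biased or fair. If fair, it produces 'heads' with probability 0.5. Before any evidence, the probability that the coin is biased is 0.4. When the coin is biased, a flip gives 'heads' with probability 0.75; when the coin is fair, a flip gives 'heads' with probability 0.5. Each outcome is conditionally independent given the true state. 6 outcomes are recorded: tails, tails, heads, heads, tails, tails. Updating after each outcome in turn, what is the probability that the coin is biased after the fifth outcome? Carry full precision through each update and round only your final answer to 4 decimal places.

0.1579

After 'tails': P(biased) = 0.25·0.4000 / (0.25·0.4000 + 0.5·0.6000) ≈ 0.2500
After 'tails': P(biased) = 0.25·0.2500 / (0.25·0.2500 + 0.5·0.7500) ≈ 0.1429
After 'heads': P(biased) = 0.75·0.1429 / (0.75·0.1429 + 0.5·0.8571) ≈ 0.2000
After 'heads': P(biased) = 0.75·0.2000 / (0.75·0.2000 + 0.5·0.8000) ≈ 0.2727
After 'tails': P(biased) = 0.25·0.2727 / (0.25·0.2727 + 0.5·0.7273) ≈ 0.1579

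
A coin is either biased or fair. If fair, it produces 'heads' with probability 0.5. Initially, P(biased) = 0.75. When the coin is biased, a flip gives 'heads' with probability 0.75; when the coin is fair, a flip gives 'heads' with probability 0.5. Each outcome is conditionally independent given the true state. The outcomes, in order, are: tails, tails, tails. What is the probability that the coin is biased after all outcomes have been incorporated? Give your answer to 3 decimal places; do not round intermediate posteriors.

0.273

After 'tails': P(biased) = 0.25·0.7500 / (0.25·0.7500 + 0.5·0.2500) ≈ 0.6000
After 'tails': P(biased) = 0.25·0.6000 / (0.25·0.6000 + 0.5·0.4000) ≈ 0.4286
After 'tails': P(biased) = 0.25·0.4286 / (0.25·0.4286 + 0.5·0.5714) ≈ 0.2727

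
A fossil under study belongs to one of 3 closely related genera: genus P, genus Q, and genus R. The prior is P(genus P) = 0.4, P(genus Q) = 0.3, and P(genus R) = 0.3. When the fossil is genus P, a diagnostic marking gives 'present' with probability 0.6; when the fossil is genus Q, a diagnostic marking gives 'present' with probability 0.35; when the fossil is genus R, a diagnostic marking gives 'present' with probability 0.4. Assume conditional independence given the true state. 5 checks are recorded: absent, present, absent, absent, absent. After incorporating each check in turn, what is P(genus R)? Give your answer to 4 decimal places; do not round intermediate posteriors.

0.3846

After 'absent': normaliser = 0.4·0.4000 + 0.65·0.3000 + 0.6·0.3000; P(genus P) ≈ 0.2991, P(genus Q) ≈ 0.3645, P(genus R) ≈ 0.3364
After 'present': normaliser = 0.6·0.2991 + 0.35·0.3645 + 0.4·0.3364; P(genus P) ≈ 0.4063, P(genus Q) ≈ 0.2889, P(genus R) ≈ 0.3048
After 'absent': normaliser = 0.4·0.4063 + 0.65·0.2889 + 0.6·0.3048; P(genus P) ≈ 0.3049, P(genus Q) ≈ 0.3522, P(genus R) ≈ 0.3430
After 'absent': normaliser = 0.4·0.3049 + 0.65·0.3522 + 0.6·0.3430; P(genus P) ≈ 0.2191, P(genus Q) ≈ 0.4113, P(genus R) ≈ 0.3697
After 'absent': normaliser = 0.4·0.2191 + 0.65·0.4113 + 0.6·0.3697; P(genus P) ≈ 0.1519, P(genus Q) ≈ 0.4635, P(genus R) ≈ 0.3846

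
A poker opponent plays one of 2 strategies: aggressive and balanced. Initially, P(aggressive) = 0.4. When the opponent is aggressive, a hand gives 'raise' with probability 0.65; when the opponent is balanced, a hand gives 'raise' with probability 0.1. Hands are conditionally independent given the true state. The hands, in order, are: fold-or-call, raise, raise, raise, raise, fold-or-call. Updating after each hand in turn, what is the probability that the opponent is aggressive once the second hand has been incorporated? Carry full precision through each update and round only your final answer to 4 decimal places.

0.6276

After 'fold-or-call': P(aggressive) = 0.35·0.4000 / (0.35·0.4000 + 0.9·0.6000) ≈ 0.2059
After 'raise': P(aggressive) = 0.65·0.2059 / (0.65·0.2059 + 0.1·0.7941) ≈ 0.6276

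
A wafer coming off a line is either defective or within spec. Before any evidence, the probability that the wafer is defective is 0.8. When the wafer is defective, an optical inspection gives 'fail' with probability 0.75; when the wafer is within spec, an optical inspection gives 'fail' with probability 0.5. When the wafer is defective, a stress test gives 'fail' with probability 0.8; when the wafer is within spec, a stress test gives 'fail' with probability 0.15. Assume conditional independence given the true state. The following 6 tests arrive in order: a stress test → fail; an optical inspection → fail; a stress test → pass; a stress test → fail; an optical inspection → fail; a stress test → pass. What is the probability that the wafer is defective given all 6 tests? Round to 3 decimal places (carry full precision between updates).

After a stress test='fail': P(defective) = 0.8·0.8000 / (0.8·0.8000 + 0.15·0.2000) ≈ 0.9552
After an optical inspection='fail': P(defective) = 0.75·0.9552 / (0.75·0.9552 + 0.5·0.0448) ≈ 0.9697
After a stress test='pass': P(defective) = 0.2·0.9697 / (0.2·0.9697 + 0.85·0.0303) ≈ 0.8828
After a stress test='fail': P(defective) = 0.8·0.8828 / (0.8·0.8828 + 0.15·0.1172) ≈ 0.9757
After an optical inspection='fail': P(defective) = 0.75·0.9757 / (0.75·0.9757 + 0.5·0.0243) ≈ 0.9837
After a stress test='pass': P(defective) = 0.2·0.9837 / (0.2·0.9837 + 0.85·0.0163) ≈ 0.9341

0.934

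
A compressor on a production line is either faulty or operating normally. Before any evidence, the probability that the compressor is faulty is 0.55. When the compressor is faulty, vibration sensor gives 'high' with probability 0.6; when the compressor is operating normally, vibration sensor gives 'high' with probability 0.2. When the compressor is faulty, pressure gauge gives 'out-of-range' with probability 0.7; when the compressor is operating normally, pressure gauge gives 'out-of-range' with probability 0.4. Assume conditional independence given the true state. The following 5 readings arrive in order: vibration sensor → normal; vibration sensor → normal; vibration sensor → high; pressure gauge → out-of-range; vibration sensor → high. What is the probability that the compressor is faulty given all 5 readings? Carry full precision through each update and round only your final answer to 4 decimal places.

0.8280

Apply Bayes' rule sequentially, carrying P(faulty) forward.
After vibration sensor='normal': P(faulty) = 0.4·0.5500 / (0.4·0.5500 + 0.8·0.4500) ≈ 0.3793
After vibration sensor='normal': P(faulty) = 0.4·0.3793 / (0.4·0.3793 + 0.8·0.6207) ≈ 0.2340
After vibration sensor='high': P(faulty) = 0.6·0.2340 / (0.6·0.2340 + 0.2·0.7660) ≈ 0.4783
After pressure gauge='out-of-range': P(faulty) = 0.7·0.4783 / (0.7·0.4783 + 0.4·0.5217) ≈ 0.6160
After vibration sensor='high': P(faulty) = 0.6·0.6160 / (0.6·0.6160 + 0.2·0.3840) ≈ 0.8280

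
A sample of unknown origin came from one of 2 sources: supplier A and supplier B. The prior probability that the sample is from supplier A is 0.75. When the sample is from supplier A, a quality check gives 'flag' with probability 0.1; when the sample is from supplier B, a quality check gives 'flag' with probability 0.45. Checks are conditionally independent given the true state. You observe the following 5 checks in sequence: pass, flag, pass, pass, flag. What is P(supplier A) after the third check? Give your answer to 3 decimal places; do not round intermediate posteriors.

0.641

After 'pass': P(supplier A) = 0.9·0.7500 / (0.9·0.7500 + 0.55·0.2500) ≈ 0.8308
After 'flag': P(supplier A) = 0.1·0.8308 / (0.1·0.8308 + 0.45·0.1692) ≈ 0.5217
After 'pass': P(supplier A) = 0.9·0.5217 / (0.9·0.5217 + 0.55·0.4783) ≈ 0.6409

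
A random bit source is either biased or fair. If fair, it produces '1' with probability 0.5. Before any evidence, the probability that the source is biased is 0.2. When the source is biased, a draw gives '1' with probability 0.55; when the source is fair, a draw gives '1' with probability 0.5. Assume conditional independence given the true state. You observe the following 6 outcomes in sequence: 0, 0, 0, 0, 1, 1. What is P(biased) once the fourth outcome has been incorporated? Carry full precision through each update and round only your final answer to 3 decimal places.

0.141

After '0': P(biased) = 0.45·0.2000 / (0.45·0.2000 + 0.5·0.8000) ≈ 0.1837
After '0': P(biased) = 0.45·0.1837 / (0.45·0.1837 + 0.5·0.8163) ≈ 0.1684
After '0': P(biased) = 0.45·0.1684 / (0.45·0.1684 + 0.5·0.8316) ≈ 0.1542
After '0': P(biased) = 0.45·0.1542 / (0.45·0.1542 + 0.5·0.8458) ≈ 0.1409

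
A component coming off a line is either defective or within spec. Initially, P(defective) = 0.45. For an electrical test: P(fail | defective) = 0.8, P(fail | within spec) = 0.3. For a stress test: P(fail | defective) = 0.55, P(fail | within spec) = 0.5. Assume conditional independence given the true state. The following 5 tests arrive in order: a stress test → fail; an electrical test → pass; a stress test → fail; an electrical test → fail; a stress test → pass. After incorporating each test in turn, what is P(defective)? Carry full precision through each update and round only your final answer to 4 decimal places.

After a stress test='fail': P(defective) = 0.55·0.4500 / (0.55·0.4500 + 0.5·0.5500) ≈ 0.4737
After an electrical test='pass': P(defective) = 0.2·0.4737 / (0.2·0.4737 + 0.7·0.5263) ≈ 0.2045
After a stress test='fail': P(defective) = 0.55·0.2045 / (0.55·0.2045 + 0.5·0.7955) ≈ 0.2205
After an electrical test='fail': P(defective) = 0.8·0.2205 / (0.8·0.2205 + 0.3·0.7795) ≈ 0.4300
After a stress test='pass': P(defective) = 0.45·0.4300 / (0.45·0.4300 + 0.5·0.5700) ≈ 0.4044

0.4044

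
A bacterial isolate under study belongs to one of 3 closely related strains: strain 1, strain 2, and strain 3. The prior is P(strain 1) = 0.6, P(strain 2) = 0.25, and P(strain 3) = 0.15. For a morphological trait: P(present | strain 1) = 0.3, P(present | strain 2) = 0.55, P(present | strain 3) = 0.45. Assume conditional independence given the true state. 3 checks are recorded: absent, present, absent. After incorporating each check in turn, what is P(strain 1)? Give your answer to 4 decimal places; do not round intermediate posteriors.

After 'absent': normaliser = 0.7·0.6000 + 0.45·0.2500 + 0.55·0.1500; P(strain 1) ≈ 0.6829, P(strain 2) ≈ 0.1829, P(strain 3) ≈ 0.1341
After 'present': normaliser = 0.3·0.6829 + 0.55·0.1829 + 0.45·0.1341; P(strain 1) ≈ 0.5600, P(strain 2) ≈ 0.2750, P(strain 3) ≈ 0.1650
After 'absent': normaliser = 0.7·0.5600 + 0.45·0.2750 + 0.55·0.1650; P(strain 1) ≈ 0.6463, P(strain 2) ≈ 0.2040, P(strain 3) ≈ 0.1496

0.6463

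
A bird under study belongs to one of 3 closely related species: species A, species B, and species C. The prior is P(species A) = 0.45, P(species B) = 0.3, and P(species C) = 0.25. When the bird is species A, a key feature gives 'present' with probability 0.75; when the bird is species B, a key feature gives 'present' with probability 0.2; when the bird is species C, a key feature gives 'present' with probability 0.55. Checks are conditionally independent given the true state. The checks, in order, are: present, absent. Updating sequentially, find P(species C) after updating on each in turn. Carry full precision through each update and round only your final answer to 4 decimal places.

After 'present': normaliser = 0.75·0.4500 + 0.2·0.3000 + 0.55·0.2500; P(species A) ≈ 0.6308, P(species B) ≈ 0.1121, P(species C) ≈ 0.2570
After 'absent': normaliser = 0.25·0.6308 + 0.8·0.1121 + 0.45·0.2570; P(species A) ≈ 0.4344, P(species B) ≈ 0.2471, P(species C) ≈ 0.3185

0.3185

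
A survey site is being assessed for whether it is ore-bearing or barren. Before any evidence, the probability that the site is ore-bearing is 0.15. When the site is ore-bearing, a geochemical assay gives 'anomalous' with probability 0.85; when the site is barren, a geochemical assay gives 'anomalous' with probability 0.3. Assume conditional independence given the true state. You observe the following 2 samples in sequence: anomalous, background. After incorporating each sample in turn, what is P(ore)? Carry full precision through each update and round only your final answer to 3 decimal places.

0.097

Apply Bayes' rule sequentially, carrying P(ore) forward.
After 'anomalous': P(ore) = 0.85·0.1500 / (0.85·0.1500 + 0.3·0.8500) ≈ 0.3333
After 'background': P(ore) = 0.15·0.3333 / (0.15·0.3333 + 0.7·0.6667) ≈ 0.0968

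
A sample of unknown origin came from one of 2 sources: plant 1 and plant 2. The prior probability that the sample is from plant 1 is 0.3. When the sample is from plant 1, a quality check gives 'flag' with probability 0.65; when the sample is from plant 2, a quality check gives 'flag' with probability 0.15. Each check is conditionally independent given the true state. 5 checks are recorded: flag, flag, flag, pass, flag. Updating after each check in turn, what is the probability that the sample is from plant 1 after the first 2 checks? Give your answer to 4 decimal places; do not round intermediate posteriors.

0.8895

After 'flag': P(plant 1) = 0.65·0.3000 / (0.65·0.3000 + 0.15·0.7000) ≈ 0.6500
After 'flag': P(plant 1) = 0.65·0.6500 / (0.65·0.6500 + 0.15·0.3500) ≈ 0.8895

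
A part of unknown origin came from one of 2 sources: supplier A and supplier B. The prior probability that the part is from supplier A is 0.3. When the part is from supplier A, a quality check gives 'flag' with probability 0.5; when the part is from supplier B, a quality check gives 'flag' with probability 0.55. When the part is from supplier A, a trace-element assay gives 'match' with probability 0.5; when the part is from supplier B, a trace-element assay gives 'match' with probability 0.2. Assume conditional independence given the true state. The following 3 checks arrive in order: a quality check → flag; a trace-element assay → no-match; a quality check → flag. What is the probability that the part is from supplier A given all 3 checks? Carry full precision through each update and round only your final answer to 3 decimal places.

0.181

After a quality check='flag': P(supplier A) = 0.5·0.3000 / (0.5·0.3000 + 0.55·0.7000) ≈ 0.2804
After a trace-element assay='no-match': P(supplier A) = 0.5·0.2804 / (0.5·0.2804 + 0.8·0.7196) ≈ 0.1958
After a quality check='flag': P(supplier A) = 0.5·0.1958 / (0.5·0.1958 + 0.55·0.8042) ≈ 0.1812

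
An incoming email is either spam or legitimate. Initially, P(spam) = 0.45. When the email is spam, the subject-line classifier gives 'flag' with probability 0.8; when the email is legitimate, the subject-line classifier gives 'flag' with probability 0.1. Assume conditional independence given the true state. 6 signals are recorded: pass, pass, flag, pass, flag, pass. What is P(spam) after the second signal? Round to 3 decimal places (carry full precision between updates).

After 'pass': P(spam) = 0.2·0.4500 / (0.2·0.4500 + 0.9·0.5500) ≈ 0.1538
After 'pass': P(spam) = 0.2·0.1538 / (0.2·0.1538 + 0.9·0.8462) ≈ 0.0388

0.039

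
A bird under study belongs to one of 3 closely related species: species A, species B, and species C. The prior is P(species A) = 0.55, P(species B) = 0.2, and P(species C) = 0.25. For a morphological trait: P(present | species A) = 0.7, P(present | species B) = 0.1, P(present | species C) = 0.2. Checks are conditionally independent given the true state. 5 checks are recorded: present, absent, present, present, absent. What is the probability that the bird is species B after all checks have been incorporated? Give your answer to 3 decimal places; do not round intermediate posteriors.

After 'present': normaliser = 0.7·0.5500 + 0.1·0.2000 + 0.2·0.2500; P(species A) ≈ 0.8462, P(species B) ≈ 0.0440, P(species C) ≈ 0.1099
After 'absent': normaliser = 0.3·0.8462 + 0.9·0.0440 + 0.8·0.1099; P(species A) ≈ 0.6657, P(species B) ≈ 0.1037, P(species C) ≈ 0.2305
After 'present': normaliser = 0.7·0.6657 + 0.1·0.1037 + 0.2·0.2305; P(species A) ≈ 0.8919, P(species B) ≈ 0.0199, P(species C) ≈ 0.0883
After 'present': normaliser = 0.7·0.8919 + 0.1·0.0199 + 0.2·0.0883; P(species A) ≈ 0.9695, P(species B) ≈ 0.0031, P(species C) ≈ 0.0274
After 'absent': normaliser = 0.3·0.9695 + 0.9·0.0031 + 0.8·0.0274; P(species A) ≈ 0.9217, P(species B) ≈ 0.0088, P(species C) ≈ 0.0695

0.009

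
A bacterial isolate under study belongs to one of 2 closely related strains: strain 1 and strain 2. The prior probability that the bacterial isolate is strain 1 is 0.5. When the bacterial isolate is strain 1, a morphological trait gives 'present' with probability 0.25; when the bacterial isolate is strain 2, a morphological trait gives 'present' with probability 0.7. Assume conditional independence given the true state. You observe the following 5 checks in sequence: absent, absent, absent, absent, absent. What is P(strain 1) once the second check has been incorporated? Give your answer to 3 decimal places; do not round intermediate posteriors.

After 'absent': P(strain 1) = 0.75·0.5000 / (0.75·0.5000 + 0.3·0.5000) ≈ 0.7143
After 'absent': P(strain 1) = 0.75·0.7143 / (0.75·0.7143 + 0.3·0.2857) ≈ 0.8621

0.862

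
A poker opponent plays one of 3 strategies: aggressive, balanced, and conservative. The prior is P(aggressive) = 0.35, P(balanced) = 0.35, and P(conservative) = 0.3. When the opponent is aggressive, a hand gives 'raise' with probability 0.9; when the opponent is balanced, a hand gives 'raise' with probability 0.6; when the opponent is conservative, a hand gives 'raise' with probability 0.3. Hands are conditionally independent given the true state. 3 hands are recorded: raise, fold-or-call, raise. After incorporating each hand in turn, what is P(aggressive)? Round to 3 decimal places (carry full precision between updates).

After 'raise': normaliser = 0.9·0.3500 + 0.6·0.3500 + 0.3·0.3000; P(aggressive) ≈ 0.5122, P(balanced) ≈ 0.3415, P(conservative) ≈ 0.1463
After 'fold-or-call': normaliser = 0.1·0.5122 + 0.4·0.3415 + 0.7·0.1463; P(aggressive) ≈ 0.1765, P(balanced) ≈ 0.4706, P(conservative) ≈ 0.3529
After 'raise': normaliser = 0.9·0.1765 + 0.6·0.4706 + 0.3·0.3529; P(aggressive) ≈ 0.2903, P(balanced) ≈ 0.5161, P(conservative) ≈ 0.1935

0.290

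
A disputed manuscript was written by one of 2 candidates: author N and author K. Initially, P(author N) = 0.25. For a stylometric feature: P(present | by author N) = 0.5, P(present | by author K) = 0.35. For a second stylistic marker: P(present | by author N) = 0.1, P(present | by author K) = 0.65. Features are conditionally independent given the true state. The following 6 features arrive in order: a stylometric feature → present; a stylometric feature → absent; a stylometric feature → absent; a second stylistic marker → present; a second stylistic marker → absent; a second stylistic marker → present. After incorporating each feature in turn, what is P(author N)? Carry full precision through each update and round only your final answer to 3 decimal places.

0.017

After a stylometric feature='present': P(author N) = 0.5·0.2500 / (0.5·0.2500 + 0.35·0.7500) ≈ 0.3226
After a stylometric feature='absent': P(author N) = 0.5·0.3226 / (0.5·0.3226 + 0.65·0.6774) ≈ 0.2681
After a stylometric feature='absent': P(author N) = 0.5·0.2681 / (0.5·0.2681 + 0.65·0.7319) ≈ 0.2198
After a second stylistic marker='present': P(author N) = 0.1·0.2198 / (0.1·0.2198 + 0.65·0.7802) ≈ 0.0415
After a second stylistic marker='absent': P(author N) = 0.9·0.0415 / (0.9·0.0415 + 0.35·0.9585) ≈ 0.1003
After a second stylistic marker='present': P(author N) = 0.1·0.1003 / (0.1·0.1003 + 0.65·0.8997) ≈ 0.0169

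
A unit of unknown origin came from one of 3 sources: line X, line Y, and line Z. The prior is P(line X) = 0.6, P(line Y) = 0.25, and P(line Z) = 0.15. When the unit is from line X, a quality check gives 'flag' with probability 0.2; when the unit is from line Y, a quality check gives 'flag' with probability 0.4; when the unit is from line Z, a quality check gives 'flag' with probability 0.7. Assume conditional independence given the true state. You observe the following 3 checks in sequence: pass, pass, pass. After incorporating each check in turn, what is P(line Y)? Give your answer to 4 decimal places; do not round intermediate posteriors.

Apply Bayes' rule sequentially, carrying P(line Y) forward.
After 'pass': normaliser = 0.8·0.6000 + 0.6·0.2500 + 0.3·0.1500; P(line X) ≈ 0.7111, P(line Y) ≈ 0.2222, P(line Z) ≈ 0.0667
After 'pass': normaliser = 0.8·0.7111 + 0.6·0.2222 + 0.3·0.0667; P(line X) ≈ 0.7877, P(line Y) ≈ 0.1846, P(line Z) ≈ 0.0277
After 'pass': normaliser = 0.8·0.7877 + 0.6·0.1846 + 0.3·0.0277; P(line X) ≈ 0.8411, P(line Y) ≈ 0.1478, P(line Z) ≈ 0.0111

0.1478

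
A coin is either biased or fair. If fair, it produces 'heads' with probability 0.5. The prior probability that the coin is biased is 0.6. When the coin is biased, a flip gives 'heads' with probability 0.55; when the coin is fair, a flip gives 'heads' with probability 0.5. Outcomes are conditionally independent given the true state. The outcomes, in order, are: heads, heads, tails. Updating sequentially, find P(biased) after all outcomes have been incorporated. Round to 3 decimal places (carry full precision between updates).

0.620

After 'heads': P(biased) = 0.55·0.6000 / (0.55·0.6000 + 0.5·0.4000) ≈ 0.6226
After 'heads': P(biased) = 0.55·0.6226 / (0.55·0.6226 + 0.5·0.3774) ≈ 0.6448
After 'tails': P(biased) = 0.45·0.6448 / (0.45·0.6448 + 0.5·0.3552) ≈ 0.6203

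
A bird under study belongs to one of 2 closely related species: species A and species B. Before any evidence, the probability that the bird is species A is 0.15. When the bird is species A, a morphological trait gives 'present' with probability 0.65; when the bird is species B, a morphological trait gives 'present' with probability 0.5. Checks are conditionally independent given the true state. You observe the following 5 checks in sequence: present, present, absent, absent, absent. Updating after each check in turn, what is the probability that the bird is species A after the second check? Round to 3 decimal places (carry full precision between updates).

Apply Bayes' rule sequentially, carrying P(species A) forward.
After 'present': P(species A) = 0.65·0.1500 / (0.65·0.1500 + 0.5·0.8500) ≈ 0.1866
After 'present': P(species A) = 0.65·0.1866 / (0.65·0.1866 + 0.5·0.8134) ≈ 0.2297

0.230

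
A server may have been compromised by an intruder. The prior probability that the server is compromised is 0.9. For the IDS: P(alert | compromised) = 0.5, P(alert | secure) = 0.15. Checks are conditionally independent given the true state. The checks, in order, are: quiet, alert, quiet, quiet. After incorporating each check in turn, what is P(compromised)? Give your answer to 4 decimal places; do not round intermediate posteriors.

After 'quiet': P(compromised) = 0.5·0.9000 / (0.5·0.9000 + 0.85·0.1000) ≈ 0.8411
After 'alert': P(compromised) = 0.5·0.8411 / (0.5·0.8411 + 0.15·0.1589) ≈ 0.9464
After 'quiet': P(compromised) = 0.5·0.9464 / (0.5·0.9464 + 0.85·0.0536) ≈ 0.9121
After 'quiet': P(compromised) = 0.5·0.9121 / (0.5·0.9121 + 0.85·0.0879) ≈ 0.8593

0.8593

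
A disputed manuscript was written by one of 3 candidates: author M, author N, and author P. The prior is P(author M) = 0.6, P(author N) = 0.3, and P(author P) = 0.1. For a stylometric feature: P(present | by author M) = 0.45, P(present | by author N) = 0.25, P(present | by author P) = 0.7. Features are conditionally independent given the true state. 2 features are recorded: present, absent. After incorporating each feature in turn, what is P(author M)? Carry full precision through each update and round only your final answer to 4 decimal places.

0.6578

After 'present': normaliser = 0.45·0.6000 + 0.25·0.3000 + 0.7·0.1000; P(author M) ≈ 0.6506, P(author N) ≈ 0.1807, P(author P) ≈ 0.1687
After 'absent': normaliser = 0.55·0.6506 + 0.75·0.1807 + 0.3·0.1687; P(author M) ≈ 0.6578, P(author N) ≈ 0.2492, P(author P) ≈ 0.0930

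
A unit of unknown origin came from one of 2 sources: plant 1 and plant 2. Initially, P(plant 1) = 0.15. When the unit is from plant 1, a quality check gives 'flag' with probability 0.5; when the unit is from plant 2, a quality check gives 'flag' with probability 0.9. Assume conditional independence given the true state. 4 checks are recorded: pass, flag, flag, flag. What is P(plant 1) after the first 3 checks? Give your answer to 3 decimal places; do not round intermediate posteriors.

After 'pass': P(plant 1) = 0.5·0.1500 / (0.5·0.1500 + 0.1·0.8500) ≈ 0.4688
After 'flag': P(plant 1) = 0.5·0.4688 / (0.5·0.4688 + 0.9·0.5312) ≈ 0.3289
After 'flag': P(plant 1) = 0.5·0.3289 / (0.5·0.3289 + 0.9·0.6711) ≈ 0.2140

0.214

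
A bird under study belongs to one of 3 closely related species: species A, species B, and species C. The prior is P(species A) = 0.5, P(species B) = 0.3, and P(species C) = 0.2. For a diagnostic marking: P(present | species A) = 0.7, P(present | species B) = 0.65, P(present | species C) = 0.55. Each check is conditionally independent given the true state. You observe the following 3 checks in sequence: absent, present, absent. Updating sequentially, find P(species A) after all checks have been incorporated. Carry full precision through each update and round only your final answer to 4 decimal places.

0.4056

After 'absent': normaliser = 0.3·0.5000 + 0.35·0.3000 + 0.45·0.2000; P(species A) ≈ 0.4348, P(species B) ≈ 0.3043, P(species C) ≈ 0.2609
After 'present': normaliser = 0.7·0.4348 + 0.65·0.3043 + 0.55·0.2609; P(species A) ≈ 0.4714, P(species B) ≈ 0.3064, P(species C) ≈ 0.2222
After 'absent': normaliser = 0.3·0.4714 + 0.35·0.3064 + 0.45·0.2222; P(species A) ≈ 0.4056, P(species B) ≈ 0.3076, P(species C) ≈ 0.2868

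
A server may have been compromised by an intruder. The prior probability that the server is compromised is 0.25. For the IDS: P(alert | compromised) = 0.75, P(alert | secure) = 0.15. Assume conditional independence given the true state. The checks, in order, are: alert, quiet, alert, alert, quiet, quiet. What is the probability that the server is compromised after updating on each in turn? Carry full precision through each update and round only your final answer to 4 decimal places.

After 'alert': P(compromised) = 0.75·0.2500 / (0.75·0.2500 + 0.15·0.7500) ≈ 0.6250
After 'quiet': P(compromised) = 0.25·0.6250 / (0.25·0.6250 + 0.85·0.3750) ≈ 0.3289
After 'alert': P(compromised) = 0.75·0.3289 / (0.75·0.3289 + 0.15·0.6711) ≈ 0.7102
After 'alert': P(compromised) = 0.75·0.7102 / (0.75·0.7102 + 0.15·0.2898) ≈ 0.9246
After 'quiet': P(compromised) = 0.25·0.9246 / (0.25·0.9246 + 0.85·0.0754) ≈ 0.7828
After 'quiet': P(compromised) = 0.25·0.7828 / (0.25·0.7828 + 0.85·0.2172) ≈ 0.5146

0.5146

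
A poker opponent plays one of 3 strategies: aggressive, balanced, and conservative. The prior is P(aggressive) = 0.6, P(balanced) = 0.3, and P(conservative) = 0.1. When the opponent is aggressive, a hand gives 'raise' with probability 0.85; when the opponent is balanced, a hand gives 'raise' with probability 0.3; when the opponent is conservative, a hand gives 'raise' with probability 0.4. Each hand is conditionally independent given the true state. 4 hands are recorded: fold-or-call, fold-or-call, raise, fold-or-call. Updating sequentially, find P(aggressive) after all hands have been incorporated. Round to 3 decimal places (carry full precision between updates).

0.042

After 'fold-or-call': normaliser = 0.15·0.6000 + 0.7·0.3000 + 0.6·0.1000; P(aggressive) ≈ 0.2500, P(balanced) ≈ 0.5833, P(conservative) ≈ 0.1667
After 'fold-or-call': normaliser = 0.15·0.2500 + 0.7·0.5833 + 0.6·0.1667; P(aggressive) ≈ 0.0687, P(balanced) ≈ 0.7481, P(conservative) ≈ 0.1832
After 'raise': normaliser = 0.85·0.0687 + 0.3·0.7481 + 0.4·0.1832; P(aggressive) ≈ 0.1640, P(balanced) ≈ 0.6302, P(conservative) ≈ 0.2058
After 'fold-or-call': normaliser = 0.15·0.1640 + 0.7·0.6302 + 0.6·0.2058; P(aggressive) ≈ 0.0417, P(balanced) ≈ 0.7487, P(conservative) ≈ 0.2095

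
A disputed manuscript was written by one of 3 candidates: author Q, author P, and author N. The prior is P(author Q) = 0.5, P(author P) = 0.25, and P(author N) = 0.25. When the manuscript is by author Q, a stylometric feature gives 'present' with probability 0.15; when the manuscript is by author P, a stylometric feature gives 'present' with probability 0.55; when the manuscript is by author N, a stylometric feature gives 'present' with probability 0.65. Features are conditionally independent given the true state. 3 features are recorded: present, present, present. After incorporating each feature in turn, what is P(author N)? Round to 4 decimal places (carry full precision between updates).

0.6133

After 'present': normaliser = 0.15·0.5000 + 0.55·0.2500 + 0.65·0.2500; P(author Q) ≈ 0.2000, P(author P) ≈ 0.3667, P(author N) ≈ 0.4333
After 'present': normaliser = 0.15·0.2000 + 0.55·0.3667 + 0.65·0.4333; P(author Q) ≈ 0.0584, P(author P) ≈ 0.3929, P(author N) ≈ 0.5487
After 'present': normaliser = 0.15·0.0584 + 0.55·0.3929 + 0.65·0.5487; P(author Q) ≈ 0.0151, P(author P) ≈ 0.3716, P(author N) ≈ 0.6133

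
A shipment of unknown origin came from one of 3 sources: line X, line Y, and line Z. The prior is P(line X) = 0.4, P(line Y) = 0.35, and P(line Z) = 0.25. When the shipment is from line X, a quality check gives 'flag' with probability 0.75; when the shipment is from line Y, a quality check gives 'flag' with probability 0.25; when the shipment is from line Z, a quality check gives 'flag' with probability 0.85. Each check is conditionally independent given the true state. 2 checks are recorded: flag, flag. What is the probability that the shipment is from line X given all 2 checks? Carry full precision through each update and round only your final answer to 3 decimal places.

0.526

After 'flag': normaliser = 0.75·0.4000 + 0.25·0.3500 + 0.85·0.2500; P(line X) ≈ 0.5000, P(line Y) ≈ 0.1458, P(line Z) ≈ 0.3542
After 'flag': normaliser = 0.75·0.5000 + 0.25·0.1458 + 0.85·0.3542; P(line X) ≈ 0.5263, P(line Y) ≈ 0.0512, P(line Z) ≈ 0.4225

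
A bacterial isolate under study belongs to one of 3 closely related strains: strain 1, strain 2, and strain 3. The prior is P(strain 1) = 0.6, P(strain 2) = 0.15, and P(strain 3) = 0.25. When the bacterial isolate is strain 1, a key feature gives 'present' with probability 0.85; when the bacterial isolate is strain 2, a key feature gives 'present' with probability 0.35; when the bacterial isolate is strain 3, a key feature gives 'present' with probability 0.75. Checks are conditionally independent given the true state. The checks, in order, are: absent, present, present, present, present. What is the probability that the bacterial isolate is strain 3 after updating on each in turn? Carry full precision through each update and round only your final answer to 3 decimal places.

0.290

After 'absent': normaliser = 0.15·0.6000 + 0.65·0.1500 + 0.25·0.2500; P(strain 1) ≈ 0.3600, P(strain 2) ≈ 0.3900, P(strain 3) ≈ 0.2500
After 'present': normaliser = 0.85·0.3600 + 0.35·0.3900 + 0.75·0.2500; P(strain 1) ≈ 0.4857, P(strain 2) ≈ 0.2167, P(strain 3) ≈ 0.2976
After 'present': normaliser = 0.85·0.4857 + 0.35·0.2167 + 0.75·0.2976; P(strain 1) ≈ 0.5799, P(strain 2) ≈ 0.1065, P(strain 3) ≈ 0.3135
After 'present': normaliser = 0.85·0.5799 + 0.35·0.1065 + 0.75·0.3135; P(strain 1) ≈ 0.6440, P(strain 2) ≈ 0.0487, P(strain 3) ≈ 0.3072
After 'present': normaliser = 0.85·0.6440 + 0.35·0.0487 + 0.75·0.3072; P(strain 1) ≈ 0.6887, P(strain 2) ≈ 0.0214, P(strain 3) ≈ 0.2899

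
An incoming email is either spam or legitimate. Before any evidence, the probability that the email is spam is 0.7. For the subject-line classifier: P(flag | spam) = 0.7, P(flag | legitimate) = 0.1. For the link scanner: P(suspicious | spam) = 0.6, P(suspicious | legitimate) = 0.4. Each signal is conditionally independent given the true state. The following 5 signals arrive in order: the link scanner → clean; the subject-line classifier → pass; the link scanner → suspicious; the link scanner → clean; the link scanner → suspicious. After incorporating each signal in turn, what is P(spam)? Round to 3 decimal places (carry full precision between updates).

Apply Bayes' rule sequentially, carrying P(spam) forward.
After the link scanner='clean': P(spam) = 0.4·0.7000 / (0.4·0.7000 + 0.6·0.3000) ≈ 0.6087
After the subject-line classifier='pass': P(spam) = 0.3·0.6087 / (0.3·0.6087 + 0.9·0.3913) ≈ 0.3415
After the link scanner='suspicious': P(spam) = 0.6·0.3415 / (0.6·0.3415 + 0.4·0.6585) ≈ 0.4375
After the link scanner='clean': P(spam) = 0.4·0.4375 / (0.4·0.4375 + 0.6·0.5625) ≈ 0.3415
After the link scanner='suspicious': P(spam) = 0.6·0.3415 / (0.6·0.3415 + 0.4·0.6585) ≈ 0.4375

0.438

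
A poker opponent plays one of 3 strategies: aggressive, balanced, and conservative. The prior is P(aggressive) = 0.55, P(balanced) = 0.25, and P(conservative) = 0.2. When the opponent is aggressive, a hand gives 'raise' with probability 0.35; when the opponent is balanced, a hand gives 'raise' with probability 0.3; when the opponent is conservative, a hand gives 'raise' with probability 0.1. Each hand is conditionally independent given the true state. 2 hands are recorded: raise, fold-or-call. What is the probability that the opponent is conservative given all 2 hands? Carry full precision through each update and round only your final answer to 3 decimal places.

0.092

Apply Bayes' rule sequentially, carrying P(conservative) forward.
After 'raise': normaliser = 0.35·0.5500 + 0.3·0.2500 + 0.1·0.2000; P(aggressive) ≈ 0.6696, P(balanced) ≈ 0.2609, P(conservative) ≈ 0.0696
After 'fold-or-call': normaliser = 0.65·0.6696 + 0.7·0.2609 + 0.9·0.0696; P(aggressive) ≈ 0.6396, P(balanced) ≈ 0.2684, P(conservative) ≈ 0.0920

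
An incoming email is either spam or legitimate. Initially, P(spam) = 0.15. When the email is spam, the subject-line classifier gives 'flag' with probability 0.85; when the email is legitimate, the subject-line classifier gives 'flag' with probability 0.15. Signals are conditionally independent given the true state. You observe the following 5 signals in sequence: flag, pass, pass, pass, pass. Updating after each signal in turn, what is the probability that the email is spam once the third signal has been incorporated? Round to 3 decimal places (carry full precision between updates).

After 'flag': P(spam) = 0.85·0.1500 / (0.85·0.1500 + 0.15·0.8500) ≈ 0.5000
After 'pass': P(spam) = 0.15·0.5000 / (0.15·0.5000 + 0.85·0.5000) ≈ 0.1500
After 'pass': P(spam) = 0.15·0.1500 / (0.15·0.1500 + 0.85·0.8500) ≈ 0.0302

0.030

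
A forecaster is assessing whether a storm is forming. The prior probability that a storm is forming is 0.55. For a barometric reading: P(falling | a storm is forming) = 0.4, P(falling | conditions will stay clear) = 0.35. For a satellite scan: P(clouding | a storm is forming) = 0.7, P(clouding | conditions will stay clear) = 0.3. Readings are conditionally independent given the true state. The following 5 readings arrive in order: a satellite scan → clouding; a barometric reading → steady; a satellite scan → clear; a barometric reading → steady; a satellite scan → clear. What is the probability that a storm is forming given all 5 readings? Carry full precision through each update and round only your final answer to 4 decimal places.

0.3086

Apply Bayes' rule sequentially, carrying P(storm) forward.
After a satellite scan='clouding': P(storm) = 0.7·0.5500 / (0.7·0.5500 + 0.3·0.4500) ≈ 0.7404
After a barometric reading='steady': P(storm) = 0.6·0.7404 / (0.6·0.7404 + 0.65·0.2596) ≈ 0.7247
After a satellite scan='clear': P(storm) = 0.3·0.7247 / (0.3·0.7247 + 0.7·0.2753) ≈ 0.5301
After a barometric reading='steady': P(storm) = 0.6·0.5301 / (0.6·0.5301 + 0.65·0.4699) ≈ 0.5101
After a satellite scan='clear': P(storm) = 0.3·0.5101 / (0.3·0.5101 + 0.7·0.4899) ≈ 0.3086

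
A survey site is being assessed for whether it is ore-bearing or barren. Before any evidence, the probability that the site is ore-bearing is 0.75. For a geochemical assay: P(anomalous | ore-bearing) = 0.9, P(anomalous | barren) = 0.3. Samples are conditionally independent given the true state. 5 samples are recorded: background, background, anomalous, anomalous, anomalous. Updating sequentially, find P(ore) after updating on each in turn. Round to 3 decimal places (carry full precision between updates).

0.623

After 'background': P(ore) = 0.1·0.7500 / (0.1·0.7500 + 0.7·0.2500) ≈ 0.3000
After 'background': P(ore) = 0.1·0.3000 / (0.1·0.3000 + 0.7·0.7000) ≈ 0.0577
After 'anomalous': P(ore) = 0.9·0.0577 / (0.9·0.0577 + 0.3·0.9423) ≈ 0.1552
After 'anomalous': P(ore) = 0.9·0.1552 / (0.9·0.1552 + 0.3·0.8448) ≈ 0.3553
After 'anomalous': P(ore) = 0.9·0.3553 / (0.9·0.3553 + 0.3·0.6447) ≈ 0.6231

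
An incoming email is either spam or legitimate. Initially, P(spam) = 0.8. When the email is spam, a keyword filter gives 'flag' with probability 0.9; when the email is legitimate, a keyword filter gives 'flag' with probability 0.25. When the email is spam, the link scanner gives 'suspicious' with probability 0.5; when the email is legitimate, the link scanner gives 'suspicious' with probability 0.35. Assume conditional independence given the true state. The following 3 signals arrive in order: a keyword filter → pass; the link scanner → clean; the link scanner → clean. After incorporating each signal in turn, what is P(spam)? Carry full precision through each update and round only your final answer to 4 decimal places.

0.2399

After a keyword filter='pass': P(spam) = 0.1·0.8000 / (0.1·0.8000 + 0.75·0.2000) ≈ 0.3478
After the link scanner='clean': P(spam) = 0.5·0.3478 / (0.5·0.3478 + 0.65·0.6522) ≈ 0.2909
After the link scanner='clean': P(spam) = 0.5·0.2909 / (0.5·0.2909 + 0.65·0.7091) ≈ 0.2399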